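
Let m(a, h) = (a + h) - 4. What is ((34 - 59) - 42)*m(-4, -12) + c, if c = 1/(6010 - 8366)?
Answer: 3157039/2356 ≈ 1340.0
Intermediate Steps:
m(a, h) = -4 + a + h
c = -1/2356 (c = 1/(-2356) = -1/2356 ≈ -0.00042445)
((34 - 59) - 42)*m(-4, -12) + c = ((34 - 59) - 42)*(-4 - 4 - 12) - 1/2356 = (-25 - 42)*(-20) - 1/2356 = -67*(-20) - 1/2356 = 1340 - 1/2356 = 3157039/2356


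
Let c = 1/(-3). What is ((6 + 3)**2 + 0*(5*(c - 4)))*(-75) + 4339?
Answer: -1736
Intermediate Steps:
c = -1/3 ≈ -0.33333
((6 + 3)**2 + 0*(5*(c - 4)))*(-75) + 4339 = ((6 + 3)**2 + 0*(5*(-1/3 - 4)))*(-75) + 4339 = (9**2 + 0*(5*(-13/3)))*(-75) + 4339 = (81 + 0*(-65/3))*(-75) + 4339 = (81 + 0)*(-75) + 4339 = 81*(-75) + 4339 = -6075 + 4339 = -1736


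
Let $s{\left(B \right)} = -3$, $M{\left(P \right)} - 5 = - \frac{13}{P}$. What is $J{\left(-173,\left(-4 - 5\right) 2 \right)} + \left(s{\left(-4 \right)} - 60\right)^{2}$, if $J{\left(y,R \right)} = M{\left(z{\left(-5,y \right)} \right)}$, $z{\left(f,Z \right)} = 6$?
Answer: $\frac{23831}{6} \approx 3971.8$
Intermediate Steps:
$M{\left(P \right)} = 5 - \frac{13}{P}$
$J{\left(y,R \right)} = \frac{17}{6}$ ($J{\left(y,R \right)} = 5 - \frac{13}{6} = \frac{17}{6}$)
$J{\left(-173,\left(-4 - 5\right) 2 \right)} + \left(s{\left(-4 \right)} - 60\right)^{2} = \frac{17}{6} + \left(-3 - 60\right)^{2} = \frac{17}{6} + \left(-63\right)^{2} = \frac{17}{6} + 3969 = \frac{23831}{6}$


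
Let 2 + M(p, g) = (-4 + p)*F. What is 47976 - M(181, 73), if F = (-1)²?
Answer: 47801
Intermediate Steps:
F = 1
M(p, g) = -6 + p (M(p, g) = -2 + (-4 + p)*1 = -2 + (-4 + p) = -6 + p)
47976 - M(181, 73) = 47976 - (-6 + 181) = 47976 - 1*175 = 47976 - 175 = 47801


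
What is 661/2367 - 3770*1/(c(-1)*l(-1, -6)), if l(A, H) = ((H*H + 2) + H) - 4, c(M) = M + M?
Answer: 4480303/66276 ≈ 67.601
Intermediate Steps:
c(M) = 2*M
l(A, H) = -2 + H + H² (l(A, H) = ((H² + 2) + H) - 4 = ((2 + H²) + H) - 4 = (2 + H + H²) - 4 = -2 + H + H²)
661/2367 - 3770*1/(c(-1)*l(-1, -6)) = 661/2367 - 3770*(-1/(2*(-2 - 6 + (-6)²))) = 661*(1/2367) - 3770*(-1/(2*(-2 - 6 + 36))) = 661/2367 - 3770/(28*(-2)) = 661/2367 - 3770/(-56) = 661/2367 - 3770*(-1/56) = 661/2367 + 1885/28 = 4480303/66276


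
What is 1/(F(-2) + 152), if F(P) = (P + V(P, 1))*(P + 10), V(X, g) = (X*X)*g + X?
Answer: 1/152 ≈ 0.0065789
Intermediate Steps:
V(X, g) = X + g*X**2 (V(X, g) = X**2*g + X = g*X**2 + X = X + g*X**2)
F(P) = (10 + P)*(P + P*(1 + P)) (F(P) = (P + P*(1 + P*1))*(P + 10) = (P + P*(1 + P))*(10 + P) = (10 + P)*(P + P*(1 + P)))
1/(F(-2) + 152) = 1/(-2*(20 + (-2)**2 + 12*(-2)) + 152) = 1/(-2*(20 + 4 - 24) + 152) = 1/(-2*0 + 152) = 1/(0 + 152) = 1/152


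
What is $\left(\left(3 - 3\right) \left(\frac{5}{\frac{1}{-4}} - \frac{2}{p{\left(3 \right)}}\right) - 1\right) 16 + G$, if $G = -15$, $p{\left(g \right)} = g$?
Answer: $-31$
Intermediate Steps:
$\left(\left(3 - 3\right) \left(\frac{5}{\frac{1}{-4}} - \frac{2}{p{\left(3 \right)}}\right) - 1\right) 16 + G = \left(\left(3 - 3\right) \left(\frac{5}{\frac{1}{-4}} - \frac{2}{3}\right) - 1\right) 16 - 15 = \left(\left(3 - 3\right) \left(\frac{5}{- \frac{1}{4}} - \frac{2}{3}\right) - 1\right) 16 - 15 = \left(0 \left(5 \left(-4\right) - \frac{2}{3}\right) - 1\right) 16 - 15 = \left(0 \left(-20 - \frac{2}{3}\right) - 1\right) 16 - 15 = \left(0 \left(- \frac{62}{3}\right) - 1\right) 16 - 15 = \left(0 - 1\right) 16 - 15 = \left(-1\right) 16 - 15 = -16 - 15 = -31$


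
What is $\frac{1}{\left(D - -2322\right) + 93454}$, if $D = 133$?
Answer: $\frac{1}{95909} \approx 1.0427 \cdot 10^{-5}$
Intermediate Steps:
$\frac{1}{\left(D - -2322\right) + 93454} = \frac{1}{\left(133 - -2322\right) + 93454} = \frac{1}{\left(133 + 2322\right) + 93454} = \frac{1}{2455 + 93454} = \frac{1}{95909}$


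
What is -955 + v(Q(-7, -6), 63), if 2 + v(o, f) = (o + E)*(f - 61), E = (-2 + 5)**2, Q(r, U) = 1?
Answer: -937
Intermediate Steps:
E = 9 (E = 3**2 = 9)
v(o, f) = -2 + (-61 + f)*(9 + o) (v(o, f) = -2 + (o + 9)*(f - 61) = -2 + (9 + o)*(-61 + f) = -2 + (-61 + f)*(9 + o))
-955 + v(Q(-7, -6), 63) = -955 + (-551 - 61*1 + 9*63 + 63*1) = -955 + (-551 - 61 + 567 + 63) = -955 + 18 = -937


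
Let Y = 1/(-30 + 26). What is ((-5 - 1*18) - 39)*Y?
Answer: 31/2 ≈ 15.500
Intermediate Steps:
Y = -1/4 (Y = 1/(-4) = -1/4 ≈ -0.25000)
((-5 - 1*18) - 39)*Y = ((-5 - 1*18) - 39)*(-1/4) = ((-5 - 18) - 39)*(-1/4) = (-23 - 39)*(-1/4) = -62*(-1/4) = 31/2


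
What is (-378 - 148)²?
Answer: 276676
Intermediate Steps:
(-378 - 148)² = (-526)² = 276676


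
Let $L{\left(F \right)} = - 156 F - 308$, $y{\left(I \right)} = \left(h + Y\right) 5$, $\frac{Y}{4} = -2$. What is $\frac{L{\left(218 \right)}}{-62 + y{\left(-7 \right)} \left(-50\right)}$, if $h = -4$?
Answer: $- \frac{17158}{1469} \approx -11.68$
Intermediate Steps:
$Y = -8$ ($Y = 4 \left(-2\right) = -8$)
$y{\left(I \right)} = -60$ ($y{\left(I \right)} = \left(-4 - 8\right) 5 = \left(-12\right) 5 = -60$)
$L{\left(F \right)} = -308 - 156 F$
$\frac{L{\left(218 \right)}}{-62 + y{\left(-7 \right)} \left(-50\right)} = \frac{-308 - 34008}{-62 - -3000} = \frac{-308 - 34008}{-62 + 3000} = - \frac{34316}{2938} = \left(-34316\right) \frac{1}{2938} = - \frac{17158}{1469}$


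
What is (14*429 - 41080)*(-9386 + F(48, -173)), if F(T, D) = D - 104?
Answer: 338920062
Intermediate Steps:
F(T, D) = -104 + D
(14*429 - 41080)*(-9386 + F(48, -173)) = (14*429 - 41080)*(-9386 + (-104 - 173)) = (6006 - 41080)*(-9386 - 277) = -35074*(-9663) = 338920062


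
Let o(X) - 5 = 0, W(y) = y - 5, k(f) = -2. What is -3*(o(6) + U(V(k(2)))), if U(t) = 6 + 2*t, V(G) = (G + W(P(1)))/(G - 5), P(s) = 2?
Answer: -261/7 ≈ -37.286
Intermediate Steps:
W(y) = -5 + y
o(X) = 5 (o(X) = 5 + 0 = 5)
V(G) = (-3 + G)/(-5 + G) (V(G) = (G + (-5 + 2))/(G - 5) = (G - 3)/(-5 + G) = (-3 + G)/(-5 + G))
-3*(o(6) + U(V(k(2)))) = -3*(5 + (6 + 2*((-3 - 2)/(-5 - 2)))) = -3*(5 + (6 + 2*(-5/(-7)))) = -3*(5 + (6 + 2*(-⅐*(-5)))) = -3*(5 + (6 + 2*(5/7))) = -3*(5 + (6 + 10/7)) = -3*(5 + 52/7) = -3*87/7 = -261/7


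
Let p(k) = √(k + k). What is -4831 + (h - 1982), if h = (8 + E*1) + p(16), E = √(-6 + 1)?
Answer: -6805 + 4*√2 + I*√5 ≈ -6799.3 + 2.2361*I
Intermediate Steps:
p(k) = √2*√k (p(k) = √(2*k) = √2*√k)
E = I*√5 (E = √(-5) = I*√5 ≈ 2.2361*I)
h = 8 + 4*√2 + I*√5 (h = (8 + (I*√5)*1) + √2*√16 = (8 + I*√5) + √2*4 = (8 + I*√5) + 4*√2 = 8 + 4*√2 + I*√5 ≈ 13.657 + 2.2361*I)
-4831 + (h - 1982) = -4831 + ((8 + 4*√2 + I*√5) - 1982) = -4831 + (-1974 + 4*√2 + I*√5) = -6805 + 4*√2 + I*√5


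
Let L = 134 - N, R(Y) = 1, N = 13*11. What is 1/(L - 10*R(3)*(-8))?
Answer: 1/71 ≈ 0.014085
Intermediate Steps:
N = 143
L = -9 (L = 134 - 1*143 = 134 - 143 = -9)
1/(L - 10*R(3)*(-8)) = 1/(-9 - 10*1*(-8)) = 1/(-9 - 10*(-8)) = 1/(-9 + 80) = 1/71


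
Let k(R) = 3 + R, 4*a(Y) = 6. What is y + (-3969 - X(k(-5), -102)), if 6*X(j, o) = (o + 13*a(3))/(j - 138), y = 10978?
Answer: 784997/112 ≈ 7008.9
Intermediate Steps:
a(Y) = 3/2 (a(Y) = (1/4)*6 = 3/2)
X(j, o) = (39/2 + o)/(6*(-138 + j)) (X(j, o) = ((o + 13*(3/2))/(j - 138))/6 = ((o + 39/2)/(-138 + j))/6 = ((39/2 + o)/(-138 + j))/6 = (39/2 + o)/(6*(-138 + j)))
y + (-3969 - X(k(-5), -102)) = 10978 + (-3969 - (39 + 2*(-102))/(12*(-138 + (3 - 5)))) = 10978 + (-3969 - (39 - 204)/(12*(-138 - 2))) = 10978 + (-3969 - (-165)/(12*(-140))) = 10978 + (-3969 - (-1)*(-165)/(12*140)) = 10978 + (-3969 - 1*11/112) = 10978 + (-3969 - 11/112) = 10978 - 444539/112 = 784997/112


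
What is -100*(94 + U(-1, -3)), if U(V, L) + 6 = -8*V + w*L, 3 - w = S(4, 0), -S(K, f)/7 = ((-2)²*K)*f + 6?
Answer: 3900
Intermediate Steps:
S(K, f) = -42 - 28*K*f (S(K, f) = -7*(((-2)²*K)*f + 6) = -7*((4*K)*f + 6) = -7*(4*K*f + 6) = -7*(6 + 4*K*f) = -42 - 28*K*f)
w = 45 (w = 3 - (-42 - 28*4*0) = 3 - (-42 + 0) = 3 - 1*(-42) = 3 + 42 = 45)
U(V, L) = -6 - 8*V + 45*L (U(V, L) = -6 + (-8*V + 45*L) = -6 - 8*V + 45*L)
-100*(94 + U(-1, -3)) = -100*(94 + (-6 - 8*(-1) + 45*(-3))) = -100*(94 + (-6 + 8 - 135)) = -100*(94 - 133) = -100*(-39) = 3900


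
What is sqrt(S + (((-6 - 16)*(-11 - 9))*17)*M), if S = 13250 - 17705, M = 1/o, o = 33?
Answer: I*sqrt(38055)/3 ≈ 65.026*I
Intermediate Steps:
M = 1/33 ≈ 0.030303
S = -4455
sqrt(S + (((-6 - 16)*(-11 - 9))*17)*M) = sqrt(-4455 + (((-6 - 16)*(-11 - 9))*17)*(1/33)) = sqrt(-4455 + (-22*(-20)*17)*(1/33)) = sqrt(-4455 + (440*17)*(1/33)) = sqrt(-4455 + 7480*(1/33)) = sqrt(-4455 + 680/3) = sqrt(-12685/3) = I*sqrt(38055)/3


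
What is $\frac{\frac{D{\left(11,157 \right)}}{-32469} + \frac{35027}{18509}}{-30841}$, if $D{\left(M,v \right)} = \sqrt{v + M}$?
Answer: $- \frac{35027}{570836069} + \frac{2 \sqrt{42}}{1001376429} \approx -6.1348 \cdot 10^{-5}$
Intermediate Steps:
$D{\left(M,v \right)} = \sqrt{M + v}$
$\frac{\frac{D{\left(11,157 \right)}}{-32469} + \frac{35027}{18509}}{-30841} = \frac{\frac{\sqrt{11 + 157}}{-32469} + \frac{35027}{18509}}{-30841} = \left(\sqrt{168} \left(- \frac{1}{32469}\right) + 35027 \cdot \frac{1}{18509}\right) \left(- \frac{1}{30841}\right) = \left(2 \sqrt{42} \left(- \frac{1}{32469}\right) + \frac{35027}{18509}\right) \left(- \frac{1}{30841}\right) = \left(- \frac{2 \sqrt{42}}{32469} + \frac{35027}{18509}\right) \left(- \frac{1}{30841}\right) = \left(\frac{35027}{18509} - \frac{2 \sqrt{42}}{32469}\right) \left(- \frac{1}{30841}\right) = - \frac{35027}{570836069} + \frac{2 \sqrt{42}}{1001376429}$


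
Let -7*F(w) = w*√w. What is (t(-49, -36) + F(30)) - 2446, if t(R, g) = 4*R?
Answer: -2642 - 30*√30/7 ≈ -2665.5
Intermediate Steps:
F(w) = -w^(3/2)/7 (F(w) = -w*√w/7 = -w^(3/2)/7)
(t(-49, -36) + F(30)) - 2446 = (4*(-49) - 30*√30/7) - 2446 = (-196 - 30*√30/7) - 2446 = -2642 - 30*√30/7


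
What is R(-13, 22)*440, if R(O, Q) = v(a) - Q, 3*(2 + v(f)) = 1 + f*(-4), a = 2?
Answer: -34760/3 ≈ -11587.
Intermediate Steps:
v(f) = -5/3 - 4*f/3 (v(f) = -2 + (1 + f*(-4))/3 = -2 + (1 - 4*f)/3 = -2 + (⅓ - 4*f/3) = -5/3 - 4*f/3)
R(O, Q) = -13/3 - Q (R(O, Q) = (-5/3 - 4/3*2) - Q = (-5/3 - 8/3) - Q = -13/3 - Q)
R(-13, 22)*440 = (-13/3 - 1*22)*440 = (-13/3 - 22)*440 = -79/3*440 = -34760/3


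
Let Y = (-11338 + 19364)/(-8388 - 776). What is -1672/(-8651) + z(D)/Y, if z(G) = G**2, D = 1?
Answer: -32929146/34716463 ≈ -0.94852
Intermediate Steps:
Y = -4013/4582 (Y = 8026/(-9164) = 8026*(-1/9164) = -4013/4582 ≈ -0.87582)
-1672/(-8651) + z(D)/Y = -1672/(-8651) + 1**2/(-4013/4582) = -1672*(-1/8651) + 1*(-4582/4013) = 1672/8651 - 4582/4013 = -32929146/34716463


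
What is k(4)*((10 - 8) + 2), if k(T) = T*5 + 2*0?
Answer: 80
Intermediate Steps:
k(T) = 5*T (k(T) = 5*T + 0 = 5*T)
k(4)*((10 - 8) + 2) = (5*4)*((10 - 8) + 2) = 20*(2 + 2) = 20*4 = 80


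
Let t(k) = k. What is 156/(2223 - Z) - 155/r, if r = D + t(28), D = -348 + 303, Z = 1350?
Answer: 45989/4947 ≈ 9.2963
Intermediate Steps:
D = -45
r = -17 (r = -45 + 28 = -17)
156/(2223 - Z) - 155/r = 156/(2223 - 1*1350) - 155/(-17) = 156/(2223 - 1350) - 155*(-1/17) = 156/873 + 155/17 = 156*(1/873) + 155/17 = 52/291 + 155/17 = 45989/4947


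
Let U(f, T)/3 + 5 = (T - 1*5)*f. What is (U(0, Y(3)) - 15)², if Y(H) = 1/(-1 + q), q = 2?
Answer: 900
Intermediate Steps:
Y(H) = 1 (Y(H) = 1/(-1 + 2) = 1/1 = 1)
U(f, T) = -15 + 3*f*(-5 + T) (U(f, T) = -15 + 3*((T - 1*5)*f) = -15 + 3*((T - 5)*f) = -15 + 3*((-5 + T)*f) = -15 + 3*(f*(-5 + T)) = -15 + 3*f*(-5 + T))
(U(0, Y(3)) - 15)² = ((-15 - 15*0 + 3*1*0) - 15)² = ((-15 + 0 + 0) - 15)² = (-15 - 15)² = (-30)² = 900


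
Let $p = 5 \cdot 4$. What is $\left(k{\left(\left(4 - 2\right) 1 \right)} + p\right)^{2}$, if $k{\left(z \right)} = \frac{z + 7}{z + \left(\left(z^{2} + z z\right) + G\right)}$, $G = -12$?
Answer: $\frac{961}{4} \approx 240.25$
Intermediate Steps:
$p = 20$
$k{\left(z \right)} = \frac{7 + z}{-12 + z + 2 z^{2}}$ ($k{\left(z \right)} = \frac{z + 7}{z - \left(12 - z^{2} - z z\right)} = \frac{7 + z}{z + \left(\left(z^{2} + z^{2}\right) - 12\right)} = \frac{7 + z}{z + \left(2 z^{2} - 12\right)} = \frac{7 + z}{z + \left(-12 + 2 z^{2}\right)} = \frac{7 + z}{-12 + z + 2 z^{2}}$)
$\left(k{\left(\left(4 - 2\right) 1 \right)} + p\right)^{2} = \left(\frac{7 + \left(4 - 2\right) 1}{-12 + \left(4 - 2\right) 1 + 2 \left(\left(4 - 2\right) 1\right)^{2}} + 20\right)^{2} = \left(\frac{7 + 2 \cdot 1}{-12 + 2 \cdot 1 + 2 \left(2 \cdot 1\right)^{2}} + 20\right)^{2} = \left(\frac{7 + 2}{-12 + 2 + 2 \cdot 2^{2}} + 20\right)^{2} = \left(\frac{1}{-12 + 2 + 2 \cdot 4} \cdot 9 + 20\right)^{2} = \left(\frac{1}{-12 + 2 + 8} \cdot 9 + 20\right)^{2} = \left(\frac{1}{-2} \cdot 9 + 20\right)^{2} = \left(\left(- \frac{1}{2}\right) 9 + 20\right)^{2} = \left(- \frac{9}{2} + 20\right)^{2} = \left(\frac{31}{2}\right)^{2} = \frac{961}{4}$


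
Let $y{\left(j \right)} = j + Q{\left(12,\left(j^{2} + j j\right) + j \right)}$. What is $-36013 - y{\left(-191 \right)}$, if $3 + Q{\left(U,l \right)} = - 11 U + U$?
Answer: $-35699$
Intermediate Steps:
$Q{\left(U,l \right)} = -3 - 10 U$ ($Q{\left(U,l \right)} = -3 + \left(- 11 U + U\right) = -3 - 10 U$)
$y{\left(j \right)} = -123 + j$ ($y{\left(j \right)} = j - 123 = -123 + j$)
$-36013 - y{\left(-191 \right)} = -36013 - \left(-123 - 191\right) = -36013 - -314 = -36013 + 314 = -35699$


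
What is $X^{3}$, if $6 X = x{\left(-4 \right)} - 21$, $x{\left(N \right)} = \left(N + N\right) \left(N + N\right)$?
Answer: $\frac{79507}{216} \approx 368.09$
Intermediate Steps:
$x{\left(N \right)} = 4 N^{2}$ ($x{\left(N \right)} = 2 N 2 N = 4 N^{2}$)
$X = \frac{43}{6}$ ($X = \frac{4 \left(-4\right)^{2} - 21}{6} = \frac{4 \cdot 16 - 21}{6} = \frac{64 - 21}{6} = \frac{1}{6} \cdot 43 = \frac{43}{6} \approx 7.1667$)
$X^{3} = \left(\frac{43}{6}\right)^{3} = \frac{79507}{216}$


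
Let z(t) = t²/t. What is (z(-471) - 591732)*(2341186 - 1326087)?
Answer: -601144673097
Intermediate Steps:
z(t) = t
(z(-471) - 591732)*(2341186 - 1326087) = (-471 - 591732)*(2341186 - 1326087) = -592203*1015099 = -601144673097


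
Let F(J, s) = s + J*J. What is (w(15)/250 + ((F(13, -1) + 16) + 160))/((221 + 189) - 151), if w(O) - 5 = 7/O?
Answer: 645041/485625 ≈ 1.3283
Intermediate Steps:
w(O) = 5 + 7/O
F(J, s) = s + J**2
(w(15)/250 + ((F(13, -1) + 16) + 160))/((221 + 189) - 151) = ((5 + 7/15)/250 + (((-1 + 13**2) + 16) + 160))/((221 + 189) - 151) = ((5 + 7*(1/15))*(1/250) + (((-1 + 169) + 16) + 160))/(410 - 151) = ((5 + 7/15)*(1/250) + ((168 + 16) + 160))/259 = ((82/15)*(1/250) + (184 + 160))*(1/259) = (41/1875 + 344)*(1/259) = (645041/1875)*(1/259) = 645041/485625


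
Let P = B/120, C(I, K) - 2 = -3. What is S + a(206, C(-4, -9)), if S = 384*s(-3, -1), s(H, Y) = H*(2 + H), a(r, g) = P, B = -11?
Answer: 138229/120 ≈ 1151.9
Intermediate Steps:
C(I, K) = -1 (C(I, K) = 2 - 3 = -1)
P = -11/120 ≈ -0.091667
a(r, g) = -11/120
S = 1152 (S = 384*(-3*(2 - 3)) = 384*(-3*(-1)) = 384*3 = 1152)
S + a(206, C(-4, -9)) = 1152 - 11/120 = 138229/120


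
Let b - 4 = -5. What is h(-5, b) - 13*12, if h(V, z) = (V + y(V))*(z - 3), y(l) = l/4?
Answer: -131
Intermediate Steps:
b = -1 (b = 4 - 5 = -1)
y(l) = l/4 (y(l) = l*(¼) = l/4)
h(V, z) = 5*V*(-3 + z)/4 (h(V, z) = (V + V/4)*(z - 3) = (5*V/4)*(-3 + z) = 5*V*(-3 + z)/4)
h(-5, b) - 13*12 = (5/4)*(-5)*(-3 - 1) - 13*12 = (5/4)*(-5)*(-4) - 156 = 25 - 156 = -131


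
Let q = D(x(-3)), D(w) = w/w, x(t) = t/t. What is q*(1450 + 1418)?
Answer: 2868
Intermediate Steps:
x(t) = 1
D(w) = 1
q = 1
q*(1450 + 1418) = 1*(1450 + 1418) = 1*2868 = 2868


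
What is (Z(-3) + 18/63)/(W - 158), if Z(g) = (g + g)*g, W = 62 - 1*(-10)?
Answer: -64/301 ≈ -0.21262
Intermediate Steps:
W = 72 (W = 62 + 10 = 72)
Z(g) = 2*g**2 (Z(g) = (2*g)*g = 2*g**2)
(Z(-3) + 18/63)/(W - 158) = (2*(-3)**2 + 18/63)/(72 - 158) = (2*9 + 18*(1/63))/(-86) = -(18 + 2/7)/86 = -1/86*128/7 = -64/301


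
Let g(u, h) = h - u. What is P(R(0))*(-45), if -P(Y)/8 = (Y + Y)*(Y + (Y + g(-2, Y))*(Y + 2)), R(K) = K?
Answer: 0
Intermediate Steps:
P(Y) = -16*Y*(Y + (2 + Y)*(2 + 2*Y)) (P(Y) = -8*(Y + Y)*(Y + (Y + (Y - 1*(-2)))*(Y + 2)) = -8*2*Y*(Y + (Y + (Y + 2))*(2 + Y)) = -8*2*Y*(Y + (Y + (2 + Y))*(2 + Y)) = -8*2*Y*(Y + (2 + 2*Y)*(2 + Y)) = -8*2*Y*(Y + (2 + Y)*(2 + 2*Y)) = -16*Y*(Y + (2 + Y)*(2 + 2*Y)))
P(R(0))*(-45) = (16*0*(-4 - 7*0 - 2*0²))*(-45) = (16*0*(-4 + 0 - 2*0))*(-45) = (16*0*(-4 + 0 + 0))*(-45) = (16*0*(-4))*(-45) = 0*(-45) = 0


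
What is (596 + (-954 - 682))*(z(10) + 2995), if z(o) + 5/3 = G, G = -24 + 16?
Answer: -9314240/3 ≈ -3.1047e+6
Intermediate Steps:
G = -8
z(o) = -29/3 (z(o) = -5/3 - 8 = -29/3)
(596 + (-954 - 682))*(z(10) + 2995) = (596 + (-954 - 682))*(-29/3 + 2995) = (596 - 1636)*(8956/3) = -1040*8956/3 = -9314240/3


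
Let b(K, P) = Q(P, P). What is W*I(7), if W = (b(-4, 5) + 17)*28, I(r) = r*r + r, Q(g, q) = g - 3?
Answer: 29792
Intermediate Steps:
Q(g, q) = -3 + g
I(r) = r + r**2 (I(r) = r**2 + r = r + r**2)
b(K, P) = -3 + P
W = 532 (W = ((-3 + 5) + 17)*28 = (2 + 17)*28 = 19*28 = 532)
W*I(7) = 532*(7*(1 + 7)) = 532*(7*8) = 532*56 = 29792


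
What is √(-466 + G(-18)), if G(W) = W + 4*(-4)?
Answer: 10*I*√5 ≈ 22.361*I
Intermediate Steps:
G(W) = -16 + W (G(W) = W - 16 = -16 + W)
√(-466 + G(-18)) = √(-466 + (-16 - 18)) = √(-466 - 34) = √(-500) = 10*I*√5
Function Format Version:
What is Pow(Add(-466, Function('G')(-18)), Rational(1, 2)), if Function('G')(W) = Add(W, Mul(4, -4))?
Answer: Mul(10, I, Pow(5, Rational(1, 2))) ≈ Mul(22.361, I)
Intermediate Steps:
Function('G')(W) = Add(-16, W) (Function('G')(W) = Add(W, -16) = Add(-16, W))
Pow(Add(-466, Function('G')(-18)), Rational(1, 2)) = Pow(Add(-466, Add(-16, -18)), Rational(1, 2)) = Pow(Add(-466, -34), Rational(1, 2)) = Pow(-500, Rational(1, 2)) = Mul(10, I, Pow(5, Rational(1, 2)))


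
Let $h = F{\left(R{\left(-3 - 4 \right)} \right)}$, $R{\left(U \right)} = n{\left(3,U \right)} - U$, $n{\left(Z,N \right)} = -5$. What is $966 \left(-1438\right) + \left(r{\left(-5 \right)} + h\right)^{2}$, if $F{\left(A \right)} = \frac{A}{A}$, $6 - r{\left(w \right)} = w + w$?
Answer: $-1388819$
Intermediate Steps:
$r{\left(w \right)} = 6 - 2 w$ ($r{\left(w \right)} = 6 - \left(w + w\right) = 6 - 2 w$)
$R{\left(U \right)} = -5 - U$
$F{\left(A \right)} = 1$
$h = 1$
$966 \left(-1438\right) + \left(r{\left(-5 \right)} + h\right)^{2} = 966 \left(-1438\right) + \left(\left(6 - -10\right) + 1\right)^{2} = -1389108 + \left(\left(6 + 10\right) + 1\right)^{2} = -1389108 + \left(16 + 1\right)^{2} = -1389108 + 17^{2} = -1389108 + 289 = -1388819$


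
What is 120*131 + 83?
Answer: 15803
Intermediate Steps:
120*131 + 83 = 15720 + 83 = 15803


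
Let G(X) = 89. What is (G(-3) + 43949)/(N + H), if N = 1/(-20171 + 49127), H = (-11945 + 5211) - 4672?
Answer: -1275164328/330272135 ≈ -3.8610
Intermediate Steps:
H = -11406 (H = -6734 - 4672 = -11406)
N = 1/28956 ≈ 3.4535e-5
(G(-3) + 43949)/(N + H) = (89 + 43949)/(1/28956 - 11406) = 44038/(-330272135/28956) = 44038*(-28956/330272135) = -1275164328/330272135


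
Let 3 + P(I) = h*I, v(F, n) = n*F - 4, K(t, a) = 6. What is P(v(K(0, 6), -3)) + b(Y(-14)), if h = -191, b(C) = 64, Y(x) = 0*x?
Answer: 4263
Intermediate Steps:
Y(x) = 0
v(F, n) = -4 + F*n (v(F, n) = F*n - 4 = -4 + F*n)
P(I) = -3 - 191*I
P(v(K(0, 6), -3)) + b(Y(-14)) = (-3 - 191*(-4 + 6*(-3))) + 64 = (-3 - 191*(-4 - 18)) + 64 = (-3 - 191*(-22)) + 64 = (-3 + 4202) + 64 = 4199 + 64 = 4263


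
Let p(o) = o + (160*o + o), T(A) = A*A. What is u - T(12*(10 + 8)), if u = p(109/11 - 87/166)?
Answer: -41208831/913 ≈ -45136.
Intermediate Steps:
T(A) = A**2
p(o) = 162*o (p(o) = o + 161*o = 162*o)
u = 1388097/913 (u = 162*(109/11 - 87/166) = 162*(17137/1826) = 1388097/913 ≈ 1520.4)
u - T(12*(10 + 8)) = 1388097/913 - (12*(10 + 8))**2 = 1388097/913 - (12*18)**2 = 1388097/913 - 1*216**2 = 1388097/913 - 1*46656 = 1388097/913 - 46656 = -41208831/913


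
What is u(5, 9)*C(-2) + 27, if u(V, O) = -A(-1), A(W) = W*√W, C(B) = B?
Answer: 27 - 2*I ≈ 27.0 - 2.0*I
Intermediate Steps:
A(W) = W^(3/2)
u(V, O) = I (u(V, O) = -(-1)^(3/2) = -(-1)*I = I)
u(5, 9)*C(-2) + 27 = I*(-2) + 27 = -2*I + 27 = 27 - 2*I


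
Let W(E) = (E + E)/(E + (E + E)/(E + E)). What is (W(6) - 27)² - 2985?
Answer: -114936/49 ≈ -2345.6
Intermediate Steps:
W(E) = 2*E/(1 + E) (W(E) = (2*E)/(E + (2*E)/((2*E))) = (2*E)/(E + (2*E)*(1/(2*E))) = (2*E)/(E + 1) = (2*E)/(1 + E) = 2*E/(1 + E))
(W(6) - 27)² - 2985 = (2*6/(1 + 6) - 27)² - 2985 = (2*6/7 - 27)² - 2985 = (2*6*(⅐) - 27)² - 2985 = (12/7 - 27)² - 2985 = (-177/7)² - 2985 = 31329/49 - 2985 = -114936/49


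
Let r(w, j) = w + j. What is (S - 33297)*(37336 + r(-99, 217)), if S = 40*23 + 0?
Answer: -1212648158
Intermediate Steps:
r(w, j) = j + w
S = 920 (S = 920 + 0 = 920)
(S - 33297)*(37336 + r(-99, 217)) = (920 - 33297)*(37336 + (217 - 99)) = -32377*(37336 + 118) = -32377*37454 = -1212648158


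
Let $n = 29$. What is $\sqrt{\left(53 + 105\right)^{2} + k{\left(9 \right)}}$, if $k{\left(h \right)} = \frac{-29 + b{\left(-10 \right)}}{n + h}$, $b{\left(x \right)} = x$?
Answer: $\frac{\sqrt{36046534}}{38} \approx 158.0$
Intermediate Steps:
$k{\left(h \right)} = - \frac{39}{29 + h}$ ($k{\left(h \right)} = \frac{-29 - 10}{29 + h} = - \frac{39}{29 + h}$)
$\sqrt{\left(53 + 105\right)^{2} + k{\left(9 \right)}} = \sqrt{\left(53 + 105\right)^{2} - \frac{39}{29 + 9}} = \sqrt{158^{2} - \frac{39}{38}} = \sqrt{24964 - \frac{39}{38}} = \sqrt{\frac{948593}{38}} = \frac{\sqrt{36046534}}{38}$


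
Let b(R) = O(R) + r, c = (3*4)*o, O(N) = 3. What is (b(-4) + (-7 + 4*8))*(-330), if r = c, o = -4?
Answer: 6600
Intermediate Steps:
c = -48 (c = (3*4)*(-4) = 12*(-4) = -48)
r = -48
b(R) = -45 (b(R) = 3 - 48 = -45)
(b(-4) + (-7 + 4*8))*(-330) = (-45 + (-7 + 4*8))*(-330) = (-45 + (-7 + 32))*(-330) = (-45 + 25)*(-330) = -20*(-330) = 6600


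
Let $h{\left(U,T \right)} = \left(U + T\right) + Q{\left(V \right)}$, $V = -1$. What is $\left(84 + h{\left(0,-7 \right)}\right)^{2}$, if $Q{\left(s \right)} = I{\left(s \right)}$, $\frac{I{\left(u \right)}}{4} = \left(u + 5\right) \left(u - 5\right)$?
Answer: $361$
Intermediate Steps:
$I{\left(u \right)} = 4 \left(-5 + u\right) \left(5 + u\right)$ ($I{\left(u \right)} = 4 \left(u + 5\right) \left(u - 5\right) = 4 \left(5 + u\right) \left(-5 + u\right) = 4 \left(-5 + u\right) \left(5 + u\right)$)
$Q{\left(s \right)} = -100 + 4 s^{2}$
$h{\left(U,T \right)} = -96 + T + U$ ($h{\left(U,T \right)} = \left(U + T\right) - \left(100 - 4 \left(-1\right)^{2}\right) = \left(T + U\right) + \left(-100 + 4 \cdot 1\right) = \left(T + U\right) + \left(-100 + 4\right) = \left(T + U\right) - 96 = -96 + T + U$)
$\left(84 + h{\left(0,-7 \right)}\right)^{2} = \left(84 - 103\right)^{2} = \left(-19\right)^{2} = 361$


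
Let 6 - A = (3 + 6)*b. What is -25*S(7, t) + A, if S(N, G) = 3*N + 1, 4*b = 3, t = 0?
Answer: -2203/4 ≈ -550.75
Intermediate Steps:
b = ¾ (b = (¼)*3 = ¾ ≈ 0.75000)
S(N, G) = 1 + 3*N
A = -¾ (A = 6 - (3 + 6)*3/4 = 6 - 9*3/4 = 6 - 1*27/4 = 6 - 27/4 = -¾ ≈ -0.75000)
-25*S(7, t) + A = -25*(1 + 3*7) - ¾ = -25*(1 + 21) - ¾ = -25*22 - ¾ = -550 - ¾ = -2203/4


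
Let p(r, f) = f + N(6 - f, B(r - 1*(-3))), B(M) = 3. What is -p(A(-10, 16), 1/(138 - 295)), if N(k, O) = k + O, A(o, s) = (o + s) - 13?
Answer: -9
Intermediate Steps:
A(o, s) = -13 + o + s
N(k, O) = O + k
p(r, f) = 9 (p(r, f) = f + (3 + (6 - f)) = f + (9 - f) = 9)
-p(A(-10, 16), 1/(138 - 295)) = -1*9 = -9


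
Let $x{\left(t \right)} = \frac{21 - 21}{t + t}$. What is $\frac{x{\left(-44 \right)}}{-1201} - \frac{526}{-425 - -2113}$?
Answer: $- \frac{263}{844} \approx -0.31161$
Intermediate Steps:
$x{\left(t \right)} = 0$ ($x{\left(t \right)} = \frac{0}{2 t} = 0 \frac{1}{2 t} = 0$)
$\frac{x{\left(-44 \right)}}{-1201} - \frac{526}{-425 - -2113} = \frac{0}{-1201} - \frac{526}{-425 - -2113} = 0 \left(- \frac{1}{1201}\right) - \frac{526}{-425 + 2113} = 0 - \frac{526}{1688} = 0 - \frac{263}{844} = - \frac{263}{844}$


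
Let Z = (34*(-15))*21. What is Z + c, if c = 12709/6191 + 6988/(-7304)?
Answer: -121061652903/11304766 ≈ -10709.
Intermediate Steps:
c = 12390957/11304766 (c = 12709*(1/6191) + 6988*(-1/7304) = 12709/6191 - 1747/1826 = 12390957/11304766 ≈ 1.0961)
Z = -10710 (Z = -510*21 = -10710)
Z + c = -10710 + 12390957/11304766 = -121061652903/11304766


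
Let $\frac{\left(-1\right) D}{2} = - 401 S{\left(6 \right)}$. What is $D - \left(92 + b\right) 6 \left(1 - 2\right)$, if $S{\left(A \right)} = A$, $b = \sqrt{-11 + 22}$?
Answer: $5364 + 6 \sqrt{11} \approx 5383.9$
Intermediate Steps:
$b = \sqrt{11} \approx 3.3166$
$D = 4812$ ($D = - 2 \left(\left(-401\right) 6\right) = \left(-2\right) \left(-2406\right) = 4812$)
$D - \left(92 + b\right) 6 \left(1 - 2\right) = 4812 - \left(92 + \sqrt{11}\right) 6 \left(1 - 2\right) = 4812 - \left(92 + \sqrt{11}\right) 6 \left(-1\right) = 4812 - \left(92 + \sqrt{11}\right) \left(-6\right) = 4812 - \left(-552 - 6 \sqrt{11}\right) = 4812 + \left(552 + 6 \sqrt{11}\right) = 5364 + 6 \sqrt{11}$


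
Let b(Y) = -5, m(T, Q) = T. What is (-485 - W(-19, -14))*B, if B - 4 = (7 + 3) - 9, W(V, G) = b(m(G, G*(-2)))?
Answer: -2400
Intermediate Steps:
W(V, G) = -5
B = 5 (B = 4 + ((7 + 3) - 9) = 4 + (10 - 9) = 4 + 1 = 5)
(-485 - W(-19, -14))*B = (-485 - 1*(-5))*5 = (-485 + 5)*5 = -480*5 = -2400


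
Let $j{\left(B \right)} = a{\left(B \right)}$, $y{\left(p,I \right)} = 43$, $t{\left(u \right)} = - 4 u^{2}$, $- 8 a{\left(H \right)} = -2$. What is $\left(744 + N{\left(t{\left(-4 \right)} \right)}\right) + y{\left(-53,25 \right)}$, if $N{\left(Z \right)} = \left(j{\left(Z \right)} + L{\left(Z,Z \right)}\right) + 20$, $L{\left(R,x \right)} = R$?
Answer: $\frac{2973}{4} \approx 743.25$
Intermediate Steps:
$a{\left(H \right)} = \frac{1}{4}$ ($a{\left(H \right)} = \left(- \frac{1}{8}\right) \left(-2\right) = \frac{1}{4}$)
$j{\left(B \right)} = \frac{1}{4}$
$N{\left(Z \right)} = \frac{81}{4} + Z$ ($N{\left(Z \right)} = \left(\frac{1}{4} + Z\right) + 20 = \frac{81}{4} + Z$)
$\left(744 + N{\left(t{\left(-4 \right)} \right)}\right) + y{\left(-53,25 \right)} = \left(744 + \left(\frac{81}{4} - 4 \left(-4\right)^{2}\right)\right) + 43 = \left(744 + \left(\frac{81}{4} - 64\right)\right) + 43 = \left(744 - \frac{175}{4}\right) + 43 = \frac{2801}{4} + 43 = \frac{2973}{4}$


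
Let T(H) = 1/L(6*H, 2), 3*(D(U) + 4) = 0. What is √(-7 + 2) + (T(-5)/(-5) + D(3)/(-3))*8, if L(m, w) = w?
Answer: 148/15 + I*√5 ≈ 9.8667 + 2.2361*I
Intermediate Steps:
D(U) = -4 (D(U) = -4 + (⅓)*0 = -4 + 0 = -4)
T(H) = ½ (T(H) = 1/2 = ½)
√(-7 + 2) + (T(-5)/(-5) + D(3)/(-3))*8 = √(-7 + 2) + ((½)/(-5) - 4/(-3))*8 = √(-5) + ((½)*(-⅕) - 4*(-⅓))*8 = I*√5 + (-⅒ + 4/3)*8 = I*√5 + (37/30)*8 = I*√5 + 148/15 = 148/15 + I*√5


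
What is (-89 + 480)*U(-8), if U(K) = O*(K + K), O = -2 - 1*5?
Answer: 43792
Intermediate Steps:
O = -7 (O = -2 - 5 = -7)
U(K) = -14*K (U(K) = -7*(K + K) = -14*K)
(-89 + 480)*U(-8) = (-89 + 480)*(-14*(-8)) = 391*112 = 43792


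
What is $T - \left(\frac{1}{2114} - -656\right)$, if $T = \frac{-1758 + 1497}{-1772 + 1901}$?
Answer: $- \frac{59815673}{90902} \approx -658.02$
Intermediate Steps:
$T = - \frac{87}{43}$ ($T = - \frac{261}{129} = \left(-261\right) \frac{1}{129} = - \frac{87}{43} \approx -2.0233$)
$T - \left(\frac{1}{2114} - -656\right) = - \frac{87}{43} - \left(\frac{1}{2114} - -656\right) = - \frac{87}{43} - \left(\frac{1}{2114} + 656\right) = - \frac{87}{43} - \frac{1386785}{2114} = - \frac{59815673}{90902}$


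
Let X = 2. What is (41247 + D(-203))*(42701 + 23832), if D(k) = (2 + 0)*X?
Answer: 2744552783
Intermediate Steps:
D(k) = 4 (D(k) = (2 + 0)*2 = 2*2 = 4)
(41247 + D(-203))*(42701 + 23832) = (41247 + 4)*(42701 + 23832) = 41251*66533 = 2744552783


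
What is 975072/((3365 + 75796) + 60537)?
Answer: 162512/23283 ≈ 6.9799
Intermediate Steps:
975072/((3365 + 75796) + 60537) = 975072/(79161 + 60537) = 975072/139698 = 975072*(1/139698) = 162512/23283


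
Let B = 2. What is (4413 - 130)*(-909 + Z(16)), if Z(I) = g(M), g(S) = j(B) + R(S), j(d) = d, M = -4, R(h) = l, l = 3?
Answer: -3871832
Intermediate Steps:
R(h) = 3
g(S) = 5 (g(S) = 2 + 3 = 5)
Z(I) = 5
(4413 - 130)*(-909 + Z(16)) = (4413 - 130)*(-909 + 5) = 4283*(-904) = -3871832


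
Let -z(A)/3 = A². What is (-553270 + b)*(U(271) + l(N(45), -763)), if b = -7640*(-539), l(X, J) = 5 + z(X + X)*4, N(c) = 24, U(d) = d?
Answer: -97572694680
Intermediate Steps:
z(A) = -3*A²
l(X, J) = 5 - 48*X² (l(X, J) = 5 - 3*(X + X)²*4 = 5 - 3*4*X²*4 = 5 - 12*X²*4 = 5 - 48*X²)
b = 4117960
(-553270 + b)*(U(271) + l(N(45), -763)) = (-553270 + 4117960)*(271 + (5 - 48*24²)) = 3564690*(271 + (5 - 48*576)) = 3564690*(271 + (5 - 27648)) = 3564690*(271 - 27643) = 3564690*(-27372) = -97572694680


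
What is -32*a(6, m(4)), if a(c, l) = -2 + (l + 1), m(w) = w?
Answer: -96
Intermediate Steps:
a(c, l) = -1 + l (a(c, l) = -2 + (1 + l) = -1 + l)
-32*a(6, m(4)) = -32*(-1 + 4) = -32*3 = -96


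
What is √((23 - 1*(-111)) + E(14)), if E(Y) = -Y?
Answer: 2*√30 ≈ 10.954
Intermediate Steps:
√((23 - 1*(-111)) + E(14)) = √((23 - 1*(-111)) - 1*14) = √((23 + 111) - 14) = √(134 - 14) = √120 = 2*√30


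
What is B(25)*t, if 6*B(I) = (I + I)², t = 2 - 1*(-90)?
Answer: 115000/3 ≈ 38333.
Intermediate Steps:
t = 92 (t = 2 + 90 = 92)
B(I) = 2*I²/3 (B(I) = (I + I)²/6 = (2*I)²/6 = (4*I²)/6 = 2*I²/3)
B(25)*t = ((⅔)*25²)*92 = ((⅔)*625)*92 = (1250/3)*92 = 115000/3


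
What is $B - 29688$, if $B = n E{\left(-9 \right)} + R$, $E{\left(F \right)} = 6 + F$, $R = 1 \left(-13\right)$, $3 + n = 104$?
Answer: $-30004$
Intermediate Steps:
$n = 101$ ($n = -3 + 104 = 101$)
$R = -13$
$B = -316$ ($B = 101 \left(6 - 9\right) - 13 = 101 \left(-3\right) - 13 = -303 - 13 = -316$)
$B - 29688 = -316 - 29688 = -30004$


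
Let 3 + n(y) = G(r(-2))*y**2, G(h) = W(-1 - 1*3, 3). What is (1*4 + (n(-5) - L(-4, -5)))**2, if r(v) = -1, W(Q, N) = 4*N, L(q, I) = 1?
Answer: 90000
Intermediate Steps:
G(h) = 12 (G(h) = 4*3 = 12)
n(y) = -3 + 12*y**2
(1*4 + (n(-5) - L(-4, -5)))**2 = (1*4 + ((-3 + 12*(-5)**2) - 1*1))**2 = (4 + ((-3 + 12*25) - 1))**2 = (4 + ((-3 + 300) - 1))**2 = (4 + (297 - 1))**2 = (4 + 296)**2 = 300**2 = 90000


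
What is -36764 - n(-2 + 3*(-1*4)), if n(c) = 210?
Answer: -36974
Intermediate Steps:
-36764 - n(-2 + 3*(-1*4)) = -36764 - 1*210 = -36764 - 210 = -36974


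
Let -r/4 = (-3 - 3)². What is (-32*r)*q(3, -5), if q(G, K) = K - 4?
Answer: -41472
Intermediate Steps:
r = -144 (r = -4*(-3 - 3)² = -4*(-6)² = -4*36 = -144)
q(G, K) = -4 + K
(-32*r)*q(3, -5) = (-32*(-144))*(-4 - 5) = 4608*(-9) = -41472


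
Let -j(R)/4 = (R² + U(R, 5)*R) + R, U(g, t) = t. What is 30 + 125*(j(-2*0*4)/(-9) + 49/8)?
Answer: 6365/8 ≈ 795.63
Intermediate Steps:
j(R) = -24*R - 4*R² (j(R) = -4*((R² + 5*R) + R) = -4*(R² + 6*R) = -24*R - 4*R²)
30 + 125*(j(-2*0*4)/(-9) + 49/8) = 30 + 125*(-4*-2*0*4*(6 - 2*0*4)/(-9) + 49/8) = 30 + 125*(-4*0*4*(6 + 0*4)*(-⅑) + 49*(⅛)) = 30 + 125*(-4*0*(6 + 0)*(-⅑) + 49/8) = 30 + 125*(-4*0*6*(-⅑) + 49/8) = 30 + 125*(0*(-⅑) + 49/8) = 30 + 125*(0 + 49/8) = 30 + 125*(49/8) = 30 + 6125/8 = 6365/8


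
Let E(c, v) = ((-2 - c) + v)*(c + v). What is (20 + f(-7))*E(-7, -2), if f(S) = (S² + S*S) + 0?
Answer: -3186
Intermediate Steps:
f(S) = 2*S² (f(S) = (S² + S²) + 0 = 2*S² + 0 = 2*S²)
E(c, v) = (c + v)*(-2 + v - c) (E(c, v) = (-2 + v - c)*(c + v) = (c + v)*(-2 + v - c))
(20 + f(-7))*E(-7, -2) = (20 + 2*(-7)²)*((-2)² - 1*(-7)² - 2*(-7) - 2*(-2)) = (20 + 2*49)*(4 - 1*49 + 14 + 4) = (20 + 98)*(4 - 49 + 14 + 4) = 118*(-27) = -3186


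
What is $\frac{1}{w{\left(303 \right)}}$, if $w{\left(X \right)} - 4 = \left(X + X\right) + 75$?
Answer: $\frac{1}{685} \approx 0.0014599$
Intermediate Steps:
$w{\left(X \right)} = 79 + 2 X$ ($w{\left(X \right)} = 4 + \left(\left(X + X\right) + 75\right) = 4 + \left(2 X + 75\right) = 4 + \left(75 + 2 X\right) = 79 + 2 X$)
$\frac{1}{w{\left(303 \right)}} = \frac{1}{79 + 2 \cdot 303} = \frac{1}{79 + 606} = \frac{1}{685}$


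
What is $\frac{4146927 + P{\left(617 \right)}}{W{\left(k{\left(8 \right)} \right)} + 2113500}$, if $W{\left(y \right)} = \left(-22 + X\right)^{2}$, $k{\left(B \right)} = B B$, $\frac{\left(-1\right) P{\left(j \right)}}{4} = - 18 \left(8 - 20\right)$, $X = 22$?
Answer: $\frac{1382021}{704500} \approx 1.9617$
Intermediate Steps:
$P{\left(j \right)} = -864$ ($P{\left(j \right)} = - 4 \left(- 18 \left(8 - 20\right)\right) = - 4 \left(\left(-18\right) \left(-12\right)\right) = \left(-4\right) 216 = -864$)
$k{\left(B \right)} = B^{2}$
$W{\left(y \right)} = 0$ ($W{\left(y \right)} = \left(-22 + 22\right)^{2} = 0^{2} = 0$)
$\frac{4146927 + P{\left(617 \right)}}{W{\left(k{\left(8 \right)} \right)} + 2113500} = \frac{4146927 - 864}{0 + 2113500} = \frac{4146063}{2113500} = 4146063 \cdot \frac{1}{2113500} = \frac{1382021}{704500}$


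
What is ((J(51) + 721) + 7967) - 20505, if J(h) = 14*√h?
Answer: -11817 + 14*√51 ≈ -11717.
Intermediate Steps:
((J(51) + 721) + 7967) - 20505 = ((14*√51 + 721) + 7967) - 20505 = ((721 + 14*√51) + 7967) - 20505 = (8688 + 14*√51) - 20505 = -11817 + 14*√51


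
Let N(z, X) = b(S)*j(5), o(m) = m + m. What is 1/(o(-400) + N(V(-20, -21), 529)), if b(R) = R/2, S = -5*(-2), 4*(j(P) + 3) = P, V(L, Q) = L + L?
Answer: -4/3235 ≈ -0.0012365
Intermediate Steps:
V(L, Q) = 2*L
j(P) = -3 + P/4
S = 10
b(R) = R/2 (b(R) = R*(½) = R/2)
o(m) = 2*m
N(z, X) = -35/4 (N(z, X) = ((½)*10)*(-3 + (¼)*5) = 5*(-3 + 5/4) = 5*(-7/4) = -35/4)
1/(o(-400) + N(V(-20, -21), 529)) = 1/(2*(-400) - 35/4) = 1/(-800 - 35/4) = 1/(-3235/4) = -4/3235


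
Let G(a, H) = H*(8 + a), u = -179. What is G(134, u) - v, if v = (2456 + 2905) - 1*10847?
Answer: -19932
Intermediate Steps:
v = -5486 (v = 5361 - 10847 = -5486)
G(134, u) - v = -179*(8 + 134) - 1*(-5486) = -179*142 + 5486 = -25418 + 5486 = -19932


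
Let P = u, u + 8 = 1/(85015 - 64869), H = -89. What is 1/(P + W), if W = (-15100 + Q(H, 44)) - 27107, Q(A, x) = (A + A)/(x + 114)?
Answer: -1591534/67188400725 ≈ -2.3688e-5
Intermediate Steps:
Q(A, x) = 2*A/(114 + x) (Q(A, x) = (2*A)/(114 + x) = 2*A/(114 + x))
u = -161167/20146 (u = -8 + 1/(85015 - 64869) = -8 + 1/20146 = -161167/20146 ≈ -7.9999)
P = -161167/20146 ≈ -7.9999
W = -3334442/79 (W = (-15100 + 2*(-89)/(114 + 44)) - 27107 = (-15100 + 2*(-89)/158) - 27107 = (-15100 + 2*(-89)*(1/158)) - 27107 = (-15100 - 89/79) - 27107 = -1192989/79 - 27107 = -3334442/79 ≈ -42208.)
1/(P + W) = 1/(-161167/20146 - 3334442/79) = 1/(-67188400725/1591534) = -1591534/67188400725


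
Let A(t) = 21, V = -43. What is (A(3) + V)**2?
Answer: 484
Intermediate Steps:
(A(3) + V)**2 = (21 - 43)**2 = (-22)**2 = 484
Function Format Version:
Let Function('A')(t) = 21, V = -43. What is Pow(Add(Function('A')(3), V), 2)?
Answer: 484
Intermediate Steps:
Pow(Add(Function('A')(3), V), 2) = Pow(Add(21, -43), 2) = Pow(-22, 2) = 484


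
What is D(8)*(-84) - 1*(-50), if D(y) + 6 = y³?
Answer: -42454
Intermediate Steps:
D(y) = -6 + y³
D(8)*(-84) - 1*(-50) = (-6 + 8³)*(-84) - 1*(-50) = (-6 + 512)*(-84) + 50 = 506*(-84) + 50 = -42504 + 50 = -42454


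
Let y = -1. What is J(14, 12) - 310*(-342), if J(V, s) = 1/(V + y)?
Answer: 1378261/13 ≈ 1.0602e+5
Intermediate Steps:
J(V, s) = 1/(-1 + V) (J(V, s) = 1/(V - 1) = 1/(-1 + V))
J(14, 12) - 310*(-342) = 1/(-1 + 14) - 310*(-342) = 1/13 + 106020 = 1378261/13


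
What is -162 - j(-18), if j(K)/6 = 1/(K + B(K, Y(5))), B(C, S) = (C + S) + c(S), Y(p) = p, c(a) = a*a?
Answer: -161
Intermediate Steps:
c(a) = a²
B(C, S) = C + S + S² (B(C, S) = (C + S) + S² = C + S + S²)
j(K) = 6/(30 + 2*K) (j(K) = 6/(K + (K + 5 + 5²)) = 6/(K + (K + 5 + 25)) = 6/(K + (30 + K)) = 6/(30 + 2*K))
-162 - j(-18) = -162 - 3/(15 - 18) = -162 - 3/(-3) = -162 - 3*(-1)/3 = -162 - 1*(-1) = -162 + 1 = -161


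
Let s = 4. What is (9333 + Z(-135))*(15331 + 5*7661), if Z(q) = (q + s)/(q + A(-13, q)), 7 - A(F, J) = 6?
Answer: 33542693954/67 ≈ 5.0064e+8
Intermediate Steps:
A(F, J) = 1 (A(F, J) = 7 - 1*6 = 7 - 6 = 1)
Z(q) = (4 + q)/(1 + q) (Z(q) = (q + 4)/(q + 1) = (4 + q)/(1 + q))
(9333 + Z(-135))*(15331 + 5*7661) = (9333 + (4 - 135)/(1 - 135))*(15331 + 5*7661) = (9333 - 131/(-134))*(15331 + 38305) = (9333 - 1/134*(-131))*53636 = (9333 + 131/134)*53636 = (1250753/134)*53636 = 33542693954/67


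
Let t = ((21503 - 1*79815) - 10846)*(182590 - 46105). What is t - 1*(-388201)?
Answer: -9438641429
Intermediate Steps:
t = -9439029630 (t = ((21503 - 79815) - 10846)*136485 = (-58312 - 10846)*136485 = -69158*136485 = -9439029630)
t - 1*(-388201) = -9439029630 - 1*(-388201) = -9439029630 + 388201 = -9438641429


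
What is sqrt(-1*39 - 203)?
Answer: 11*I*sqrt(2) ≈ 15.556*I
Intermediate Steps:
sqrt(-1*39 - 203) = sqrt(-39 - 203) = sqrt(-242) = 11*I*sqrt(2)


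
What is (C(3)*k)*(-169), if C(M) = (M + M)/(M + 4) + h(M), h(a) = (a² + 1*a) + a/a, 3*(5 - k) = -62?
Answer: -180323/3 ≈ -60108.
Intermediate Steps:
k = 77/3 (k = 5 - ⅓*(-62) = 5 + 62/3 = 77/3 ≈ 25.667)
h(a) = 1 + a + a² (h(a) = (a² + a) + 1 = (a + a²) + 1 = 1 + a + a²)
C(M) = 1 + M + M² + 2*M/(4 + M) (C(M) = (M + M)/(M + 4) + (1 + M + M²) = (2*M)/(4 + M) + (1 + M + M²) = 2*M/(4 + M) + (1 + M + M²) = 1 + M + M² + 2*M/(4 + M))
(C(3)*k)*(-169) = (((4 + 3³ + 5*3² + 7*3)/(4 + 3))*(77/3))*(-169) = (((4 + 27 + 5*9 + 21)/7)*(77/3))*(-169) = (((4 + 27 + 45 + 21)/7)*(77/3))*(-169) = (((⅐)*97)*(77/3))*(-169) = ((97/7)*(77/3))*(-169) = (1067/3)*(-169) = -180323/3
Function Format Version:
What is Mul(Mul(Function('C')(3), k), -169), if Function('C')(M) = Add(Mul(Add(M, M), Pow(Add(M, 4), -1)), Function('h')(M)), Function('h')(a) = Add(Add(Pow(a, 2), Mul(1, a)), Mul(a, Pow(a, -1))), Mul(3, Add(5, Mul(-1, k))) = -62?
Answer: Rational(-180323, 3) ≈ -60108.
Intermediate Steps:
k = Rational(77, 3) (k = Add(5, Mul(Rational(-1, 3), -62)) = Add(5, Rational(62, 3)) = Rational(77, 3) ≈ 25.667)
Function('h')(a) = Add(1, a, Pow(a, 2)) (Function('h')(a) = Add(Add(Pow(a, 2), a), 1) = Add(Add(a, Pow(a, 2)), 1) = Add(1, a, Pow(a, 2)))
Function('C')(M) = Add(1, M, Pow(M, 2), Mul(2, M, Pow(Add(4, M), -1))) (Function('C')(M) = Add(Mul(Add(M, M), Pow(Add(M, 4), -1)), Add(1, M, Pow(M, 2))) = Add(Mul(Mul(2, M), Pow(Add(4, M), -1)), Add(1, M, Pow(M, 2))) = Add(Mul(2, M, Pow(Add(4, M), -1)), Add(1, M, Pow(M, 2))) = Add(1, M, Pow(M, 2), Mul(2, M, Pow(Add(4, M), -1))))
Mul(Mul(Function('C')(3), k), -169) = Mul(Mul(Mul(Pow(Add(4, 3), -1), Add(4, Pow(3, 3), Mul(5, Pow(3, 2)), Mul(7, 3))), Rational(77, 3)), -169) = Mul(Mul(Mul(Pow(7, -1), Add(4, 27, Mul(5, 9), 21)), Rational(77, 3)), -169) = Mul(Mul(Mul(Rational(1, 7), Add(4, 27, 45, 21)), Rational(77, 3)), -169) = Mul(Mul(Mul(Rational(1, 7), 97), Rational(77, 3)), -169) = Mul(Mul(Rational(97, 7), Rational(77, 3)), -169) = Mul(Rational(1067, 3), -169) = Rational(-180323, 3)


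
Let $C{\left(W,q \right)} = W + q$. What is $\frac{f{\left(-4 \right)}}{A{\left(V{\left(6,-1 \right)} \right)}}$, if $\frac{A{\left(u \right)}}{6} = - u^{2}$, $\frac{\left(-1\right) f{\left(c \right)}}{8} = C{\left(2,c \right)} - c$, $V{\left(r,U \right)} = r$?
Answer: $\frac{2}{27} \approx 0.074074$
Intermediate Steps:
$f{\left(c \right)} = -16$ ($f{\left(c \right)} = - 8 \left(\left(2 + c\right) - c\right) = \left(-8\right) 2 = -16$)
$A{\left(u \right)} = - 6 u^{2}$ ($A{\left(u \right)} = 6 \left(- u^{2}\right) = - 6 u^{2}$)
$\frac{f{\left(-4 \right)}}{A{\left(V{\left(6,-1 \right)} \right)}} = - \frac{16}{\left(-6\right) 6^{2}} = - \frac{16}{\left(-6\right) 36} = - \frac{16}{-216} = \left(-16\right) \left(- \frac{1}{216}\right) = \frac{2}{27}$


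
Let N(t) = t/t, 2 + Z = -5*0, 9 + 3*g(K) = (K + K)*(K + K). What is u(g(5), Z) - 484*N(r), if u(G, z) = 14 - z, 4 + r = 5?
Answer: -468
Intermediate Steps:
g(K) = -3 + 4*K²/3 (g(K) = -3 + ((K + K)*(K + K))/3 = -3 + ((2*K)*(2*K))/3 = -3 + (4*K²)/3 = -3 + 4*K²/3)
r = 1 (r = -4 + 5 = 1)
Z = -2 (Z = -2 - 5*0 = -2 + 0 = -2)
N(t) = 1
u(g(5), Z) - 484*N(r) = (14 - 1*(-2)) - 484*1 = (14 + 2) - 484 = 16 - 484 = -468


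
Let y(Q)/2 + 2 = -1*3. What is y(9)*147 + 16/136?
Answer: -24988/17 ≈ -1469.9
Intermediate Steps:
y(Q) = -10 (y(Q) = -4 + 2*(-1*3) = -4 + 2*(-3) = -4 - 6 = -10)
y(9)*147 + 16/136 = -10*147 + 16/136 = -1470 + 16*(1/136) = -1470 + 2/17 = -24988/17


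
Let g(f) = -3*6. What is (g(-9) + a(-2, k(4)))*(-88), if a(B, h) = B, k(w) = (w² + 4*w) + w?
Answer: 1760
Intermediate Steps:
k(w) = w² + 5*w
g(f) = -18
(g(-9) + a(-2, k(4)))*(-88) = (-18 - 2)*(-88) = -20*(-88) = 1760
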